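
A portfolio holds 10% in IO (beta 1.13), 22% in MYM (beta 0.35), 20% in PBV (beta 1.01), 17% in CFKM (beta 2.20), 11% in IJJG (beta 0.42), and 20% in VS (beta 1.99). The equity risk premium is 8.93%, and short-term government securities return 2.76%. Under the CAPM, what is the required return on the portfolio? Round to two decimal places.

β_P = Σ w_i β_i = 0.10×1.13 + 0.22×0.35 + 0.20×1.01 + 0.17×2.20 + 0.11×0.42 + 0.20×1.99 = 1.2102
E(R_P) = R_f + β_P × MRP = 2.76% + 1.2102 × 8.93% = 13.57%

13.57%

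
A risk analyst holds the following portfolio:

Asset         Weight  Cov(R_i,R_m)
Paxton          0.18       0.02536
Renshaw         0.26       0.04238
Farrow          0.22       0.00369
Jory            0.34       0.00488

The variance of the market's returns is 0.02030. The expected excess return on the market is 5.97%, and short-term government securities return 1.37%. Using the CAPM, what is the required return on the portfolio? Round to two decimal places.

β_Paxton = 0.02536 / 0.02030 = 1.2493
β_Renshaw = 0.04238 / 0.02030 = 2.0877
β_Farrow = 0.00369 / 0.02030 = 0.1818
β_Jory = 0.00488 / 0.02030 = 0.2404
β_P = Σ w_i β_i = 0.18×1.2493 + 0.26×2.0877 + 0.22×0.1818 + 0.34×0.2404 = 0.8894
E(R_P) = R_f + β_P × MRP = 1.37% + 0.8894 × 5.97% = 6.68%

6.68%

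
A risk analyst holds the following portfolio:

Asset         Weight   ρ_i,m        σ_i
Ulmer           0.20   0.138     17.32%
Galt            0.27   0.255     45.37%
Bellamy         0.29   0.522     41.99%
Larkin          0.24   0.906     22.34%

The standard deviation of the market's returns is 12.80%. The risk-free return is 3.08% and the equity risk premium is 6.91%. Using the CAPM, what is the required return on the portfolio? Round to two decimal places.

11.08%

β_Ulmer = 0.138 × 17.32% / 12.80% = 0.1867
β_Galt = 0.255 × 45.37% / 12.80% = 0.9039
β_Bellamy = 0.522 × 41.99% / 12.80% = 1.7124
β_Larkin = 0.906 × 22.34% / 12.80% = 1.5813
β_P = Σ w_i β_i = 0.20×0.1867 + 0.27×0.9039 + 0.29×1.7124 + 0.24×1.5813 = 1.1575
E(R_P) = R_f + β_P × MRP = 3.08% + 1.1575 × 6.91% = 11.08%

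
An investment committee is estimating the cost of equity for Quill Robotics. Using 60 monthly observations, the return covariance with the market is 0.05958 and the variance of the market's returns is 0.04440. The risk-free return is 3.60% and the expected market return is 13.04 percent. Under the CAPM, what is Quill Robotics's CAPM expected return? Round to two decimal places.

β = Cov(R_i, R_m) / Var(R_m) = 0.05958 / 0.04440 = 1.3419
MRP = 13.04% − 3.60% = 9.44%
E(R) = R_f + β × MRP = 3.60% + 1.3419 × 9.44% = 16.27%

16.27%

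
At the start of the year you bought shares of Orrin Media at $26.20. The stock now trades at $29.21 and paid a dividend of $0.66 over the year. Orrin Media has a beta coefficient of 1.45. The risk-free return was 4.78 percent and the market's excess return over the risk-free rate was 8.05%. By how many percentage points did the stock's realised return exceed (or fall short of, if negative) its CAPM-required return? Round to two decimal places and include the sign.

Realised HPR = (P1 + D1 − P0) / P0 = (29.21 + 0.66 − 26.20) / 26.20 = 3.67 / 26.20 = 14.0076%
CAPM required = R_f + β·MRP = 4.78% + 1.45 × 8.05% = 16.4525%
α = realised − required = 14.0076% − 16.4525% = -2.44%

-2.44%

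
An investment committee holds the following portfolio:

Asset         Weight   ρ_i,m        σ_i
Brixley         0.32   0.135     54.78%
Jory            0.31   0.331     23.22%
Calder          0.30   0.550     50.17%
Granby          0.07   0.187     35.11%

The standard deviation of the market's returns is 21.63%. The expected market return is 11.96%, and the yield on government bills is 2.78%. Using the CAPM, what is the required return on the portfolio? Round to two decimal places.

β_Brixley = 0.135 × 54.78% / 21.63% = 0.3419
β_Jory = 0.331 × 23.22% / 21.63% = 0.3553
β_Calder = 0.550 × 50.17% / 21.63% = 1.2757
β_Granby = 0.187 × 35.11% / 21.63% = 0.3035
β_P = Σ w_i β_i = 0.32×0.3419 + 0.31×0.3553 + 0.30×1.2757 + 0.07×0.3035 = 0.6235
MRP = 11.96% − 2.78% = 9.18%
E(R_P) = R_f + β_P × MRP = 2.78% + 0.6235 × 9.18% = 8.50%

8.50%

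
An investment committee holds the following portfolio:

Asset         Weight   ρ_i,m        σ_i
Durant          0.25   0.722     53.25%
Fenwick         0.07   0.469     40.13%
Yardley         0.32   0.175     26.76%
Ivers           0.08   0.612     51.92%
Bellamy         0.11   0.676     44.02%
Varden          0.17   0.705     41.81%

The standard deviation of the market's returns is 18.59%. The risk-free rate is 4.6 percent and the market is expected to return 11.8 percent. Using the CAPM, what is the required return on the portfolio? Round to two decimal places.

13.61%

β_Durant = 0.722 × 53.25% / 18.59% = 2.0681
β_Fenwick = 0.469 × 40.13% / 18.59% = 1.0124
β_Yardley = 0.175 × 26.76% / 18.59% = 0.2519
β_Ivers = 0.612 × 51.92% / 18.59% = 1.7093
β_Bellamy = 0.676 × 44.02% / 18.59% = 1.6007
β_Varden = 0.705 × 41.81% / 18.59% = 1.5856
β_P = Σ w_i β_i = 0.25×2.0681 + 0.07×1.0124 + 0.32×0.2519 + 0.08×1.7093 + 0.11×1.6007 + 0.17×1.5856 = 1.2509
MRP = 11.8% − 4.6% = 7.20%
E(R_P) = R_f + β_P × MRP = 4.6% + 1.2509 × 7.2% = 13.61%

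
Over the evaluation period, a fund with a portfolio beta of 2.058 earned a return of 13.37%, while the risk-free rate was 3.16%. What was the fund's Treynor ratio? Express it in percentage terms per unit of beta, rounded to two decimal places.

Treynor = (R_P − R_f) / β_P = (13.37% − 3.16%) / 2.0580 = 10.21% / 2.0580 = 4.96%

4.96%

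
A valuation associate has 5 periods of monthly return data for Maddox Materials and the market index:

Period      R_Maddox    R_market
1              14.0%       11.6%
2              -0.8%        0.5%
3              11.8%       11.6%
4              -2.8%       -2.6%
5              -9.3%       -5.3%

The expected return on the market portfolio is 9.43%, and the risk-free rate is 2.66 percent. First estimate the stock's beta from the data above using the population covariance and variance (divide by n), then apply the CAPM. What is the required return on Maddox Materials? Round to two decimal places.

Mean R_i = (14.0 − 0.8 + 11.8 − 2.8 − 9.3) / 5 = 2.5800%
Mean R_m = (11.6 + 0.5 + 11.6 − 2.6 − 5.3) / 5 = 3.1600%
Σ(R_i − R̄_i)(R_m − R̄_m) = 314.6860  ⇒  Cov = 314.6860 / 5 = 62.9372
Σ(R_m − R̄_m)² = 254.2920  ⇒  Var(R_m) = 254.2920 / 5 = 50.8584
β = Cov / Var(R_m) = 62.9372 / 50.8584 = 1.2375
MRP = 9.43% − 2.66% = 6.77%
E(R) = R_f + β × MRP = 2.66% + 1.2375 × 6.77% = 11.04%

11.04%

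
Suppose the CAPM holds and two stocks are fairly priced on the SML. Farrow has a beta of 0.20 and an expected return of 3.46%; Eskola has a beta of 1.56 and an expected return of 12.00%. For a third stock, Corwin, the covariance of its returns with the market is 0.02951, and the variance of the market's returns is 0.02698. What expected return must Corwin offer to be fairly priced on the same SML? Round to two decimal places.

MRP = (12.00% − 3.46%) / (1.56 − 0.20) = 6.2794%
R_f = 3.46% − 0.20 × 6.2794% = 2.2041%
β_Corwin = Cov / Var(R_m) = 0.02951 / 0.02698 = 1.0938
E(R_Corwin) = R_f + β × MRP = 2.2041% + 1.0938 × 6.2794% = 9.07%

9.07%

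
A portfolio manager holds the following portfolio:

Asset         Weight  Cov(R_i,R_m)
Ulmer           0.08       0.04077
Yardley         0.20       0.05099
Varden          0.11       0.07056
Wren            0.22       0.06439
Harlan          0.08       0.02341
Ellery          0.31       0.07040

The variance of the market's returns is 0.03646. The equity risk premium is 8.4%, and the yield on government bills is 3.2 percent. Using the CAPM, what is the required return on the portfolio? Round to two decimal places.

β_Ulmer = 0.04077 / 0.03646 = 1.1182
β_Yardley = 0.05099 / 0.03646 = 1.3985
β_Varden = 0.07056 / 0.03646 = 1.9353
β_Wren = 0.06439 / 0.03646 = 1.7660
β_Harlan = 0.02341 / 0.03646 = 0.6421
β_Ellery = 0.07040 / 0.03646 = 1.9309
β_P = Σ w_i β_i = 0.08×1.1182 + 0.20×1.3985 + 0.11×1.9353 + 0.22×1.7660 + 0.08×0.6421 + 0.31×1.9309 = 1.6205
E(R_P) = R_f + β_P × MRP = 3.2% + 1.6205 × 8.4% = 16.81%

16.81%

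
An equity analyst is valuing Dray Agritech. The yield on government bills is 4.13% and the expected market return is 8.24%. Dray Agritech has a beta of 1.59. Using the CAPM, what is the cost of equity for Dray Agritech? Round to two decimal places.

10.66%

Market risk premium = E(R_m) − R_f = 8.24% − 4.13% = 4.11%
E(R) = R_f + β × MRP = 4.13% + 1.59 × 4.11% = 10.66%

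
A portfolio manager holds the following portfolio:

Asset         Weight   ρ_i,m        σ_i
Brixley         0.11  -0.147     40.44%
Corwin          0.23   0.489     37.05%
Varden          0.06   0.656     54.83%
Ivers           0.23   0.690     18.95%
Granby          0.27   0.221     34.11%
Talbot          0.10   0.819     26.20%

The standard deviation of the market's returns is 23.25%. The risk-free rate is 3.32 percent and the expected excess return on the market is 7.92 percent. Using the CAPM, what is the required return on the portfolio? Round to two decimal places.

β_Brixley = -0.147 × 40.44% / 23.25% = -0.2557
β_Corwin = 0.489 × 37.05% / 23.25% = 0.7792
β_Varden = 0.656 × 54.83% / 23.25% = 1.5470
β_Ivers = 0.690 × 18.95% / 23.25% = 0.5624
β_Granby = 0.221 × 34.11% / 23.25% = 0.3242
β_Talbot = 0.819 × 26.20% / 23.25% = 0.9229
β_P = Σ w_i β_i = 0.11×-0.2557 + 0.23×0.7792 + 0.06×1.5470 + 0.23×0.5624 + 0.27×0.3242 + 0.10×0.9229 = 0.5531
E(R_P) = R_f + β_P × MRP = 3.32% + 0.5531 × 7.92% = 7.70%

7.70%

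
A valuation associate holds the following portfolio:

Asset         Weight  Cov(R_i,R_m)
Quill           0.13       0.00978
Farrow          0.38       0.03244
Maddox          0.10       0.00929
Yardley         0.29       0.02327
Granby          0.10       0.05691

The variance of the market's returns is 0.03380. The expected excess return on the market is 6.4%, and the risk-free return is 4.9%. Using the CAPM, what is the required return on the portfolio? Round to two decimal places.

β_Quill = 0.00978 / 0.03380 = 0.2893
β_Farrow = 0.03244 / 0.03380 = 0.9598
β_Maddox = 0.00929 / 0.03380 = 0.2749
β_Yardley = 0.02327 / 0.03380 = 0.6885
β_Granby = 0.05691 / 0.03380 = 1.6837
β_P = Σ w_i β_i = 0.13×0.2893 + 0.38×0.9598 + 0.10×0.2749 + 0.29×0.6885 + 0.10×1.6837 = 0.7979
E(R_P) = R_f + β_P × MRP = 4.9% + 0.7979 × 6.4% = 10.01%

10.01%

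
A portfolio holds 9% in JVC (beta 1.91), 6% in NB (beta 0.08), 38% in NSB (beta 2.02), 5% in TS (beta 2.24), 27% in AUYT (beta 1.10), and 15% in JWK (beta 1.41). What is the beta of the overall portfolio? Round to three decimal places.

1.565

β_P = Σ w_i β_i = 0.09×1.91 + 0.06×0.08 + 0.38×2.02 + 0.05×2.24 + 0.27×1.10 + 0.15×1.41 = 1.5648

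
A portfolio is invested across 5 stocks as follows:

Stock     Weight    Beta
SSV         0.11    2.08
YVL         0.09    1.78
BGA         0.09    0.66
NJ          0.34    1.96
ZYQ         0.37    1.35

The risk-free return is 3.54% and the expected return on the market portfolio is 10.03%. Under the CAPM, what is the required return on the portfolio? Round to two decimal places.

14.02%

β_P = Σ w_i β_i = 0.11×2.08 + 0.09×1.78 + 0.09×0.66 + 0.34×1.96 + 0.37×1.35 = 1.6143
MRP = 10.03% − 3.54% = 6.49%
E(R_P) = R_f + β_P × MRP = 3.54% + 1.6143 × 6.49% = 14.02%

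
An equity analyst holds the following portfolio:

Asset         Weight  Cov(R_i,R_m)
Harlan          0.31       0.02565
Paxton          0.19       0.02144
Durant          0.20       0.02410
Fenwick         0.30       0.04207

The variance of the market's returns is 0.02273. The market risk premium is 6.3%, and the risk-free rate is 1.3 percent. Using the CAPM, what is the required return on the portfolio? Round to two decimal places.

β_Harlan = 0.02565 / 0.02273 = 1.1285
β_Paxton = 0.02144 / 0.02273 = 0.9432
β_Durant = 0.02410 / 0.02273 = 1.0603
β_Fenwick = 0.04207 / 0.02273 = 1.8509
β_P = Σ w_i β_i = 0.31×1.1285 + 0.19×0.9432 + 0.20×1.0603 + 0.30×1.8509 = 1.2964
E(R_P) = R_f + β_P × MRP = 1.3% + 1.2964 × 6.3% = 9.47%

9.47%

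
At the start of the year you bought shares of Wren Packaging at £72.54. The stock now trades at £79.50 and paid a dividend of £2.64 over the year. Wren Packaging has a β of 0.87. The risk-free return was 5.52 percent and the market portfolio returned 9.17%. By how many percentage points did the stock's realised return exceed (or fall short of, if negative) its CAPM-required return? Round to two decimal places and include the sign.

Realised HPR = (P1 + D1 − P0) / P0 = (79.50 + 2.64 − 72.54) / 72.54 = 9.60 / 72.54 = 13.2341%
MRP = 9.17% − 5.52% = 3.65%
CAPM required = R_f + β·MRP = 5.52% + 0.87 × 3.65% = 8.6955%
α = realised − required = 13.2341% − 8.6955% = +4.54%

+4.54%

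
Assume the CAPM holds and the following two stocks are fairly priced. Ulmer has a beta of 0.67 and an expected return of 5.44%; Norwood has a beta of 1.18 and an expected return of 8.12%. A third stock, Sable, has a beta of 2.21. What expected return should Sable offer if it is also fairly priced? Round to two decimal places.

13.53%

MRP (SML slope) = (8.12% − 5.44%) / (1.18 − 0.67) = 2.68% / 0.51 = 5.2549%
R_f (intercept) = 5.44% − 0.67 × 5.2549% = 1.9192%
E(R_Sable) = R_f + β × MRP = 1.9192% + 2.21 × 5.2549% = 13.53%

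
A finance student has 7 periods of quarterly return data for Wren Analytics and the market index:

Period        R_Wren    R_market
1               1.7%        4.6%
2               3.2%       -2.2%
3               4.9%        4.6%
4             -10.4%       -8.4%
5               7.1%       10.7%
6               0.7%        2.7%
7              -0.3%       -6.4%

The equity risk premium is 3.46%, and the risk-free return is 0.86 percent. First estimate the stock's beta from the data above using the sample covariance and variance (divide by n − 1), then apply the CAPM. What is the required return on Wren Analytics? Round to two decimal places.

3.18%

Mean R_i = (1.7 + 3.2 + 4.9 − 10.4 + 7.1 + 0.7 − 0.3) / 7 = 0.9857%
Mean R_m = (4.6 − 2.2 + 4.6 − 8.4 + 10.7 + 2.7 − 6.4) / 7 = 0.8000%
Σ(R_i − R̄_i)(R_m − R̄_m) = 184.9400  ⇒  Cov = 184.9400 / 6 = 30.8233
Σ(R_m − R̄_m)² = 275.9800  ⇒  Var(R_m) = 275.9800 / 6 = 45.9967
β = Cov / Var(R_m) = 30.8233 / 45.9967 = 0.6701
E(R) = R_f + β × MRP = 0.86% + 0.6701 × 3.46% = 3.18%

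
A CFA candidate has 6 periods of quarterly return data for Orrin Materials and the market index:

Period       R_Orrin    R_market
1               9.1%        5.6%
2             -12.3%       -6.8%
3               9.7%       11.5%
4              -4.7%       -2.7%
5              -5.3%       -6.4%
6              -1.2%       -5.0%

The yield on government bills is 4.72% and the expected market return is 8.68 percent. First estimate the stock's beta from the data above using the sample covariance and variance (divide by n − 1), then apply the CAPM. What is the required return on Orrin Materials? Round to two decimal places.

8.89%

Mean R_i = (9.1 − 12.3 + 9.7 − 4.7 − 5.3 − 1.2) / 6 = -0.7833%
Mean R_m = (5.6 − 6.8 + 11.5 − 2.7 − 6.4 − 5.0) / 6 = -0.6333%
Σ(R_i − R̄_i)(R_m − R̄_m) = 295.7833  ⇒  Cov = 295.7833 / 5 = 59.1567
Σ(R_m − R̄_m)² = 280.6933  ⇒  Var(R_m) = 280.6933 / 5 = 56.1387
β = Cov / Var(R_m) = 59.1567 / 56.1387 = 1.0538
MRP = 8.68% − 4.72% = 3.96%
E(R) = R_f + β × MRP = 4.72% + 1.0538 × 3.96% = 8.89%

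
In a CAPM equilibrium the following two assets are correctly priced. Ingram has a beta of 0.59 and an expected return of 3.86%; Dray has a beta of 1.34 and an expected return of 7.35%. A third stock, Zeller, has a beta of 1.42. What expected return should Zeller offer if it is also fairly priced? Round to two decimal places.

MRP (SML slope) = (7.35% − 3.86%) / (1.34 − 0.59) = 3.49% / 0.75 = 4.6533%
R_f (intercept) = 3.86% − 0.59 × 4.6533% = 1.1146%
E(R_Zeller) = R_f + β × MRP = 1.1146% + 1.42 × 4.6533% = 7.72%

7.72%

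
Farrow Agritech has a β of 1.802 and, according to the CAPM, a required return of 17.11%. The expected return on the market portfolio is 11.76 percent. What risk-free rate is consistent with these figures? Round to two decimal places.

E(R) = R_f + β(E(R_m) − R_f) = R_f(1 − β) + β·E(R_m)
17.11% = R_f × (1 − 1.802) + 1.802 × 11.76%
17.11% = R_f × -0.802 + 21.19152%
R_f = (17.11% − 21.19152%) / -0.802 = 5.09%

5.09%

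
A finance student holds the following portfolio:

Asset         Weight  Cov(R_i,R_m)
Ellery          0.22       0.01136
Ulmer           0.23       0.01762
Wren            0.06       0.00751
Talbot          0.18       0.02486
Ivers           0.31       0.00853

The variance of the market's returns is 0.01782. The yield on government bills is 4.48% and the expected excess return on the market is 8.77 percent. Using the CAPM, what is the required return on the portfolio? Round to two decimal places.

11.43%

β_Ellery = 0.01136 / 0.01782 = 0.6375
β_Ulmer = 0.01762 / 0.01782 = 0.9888
β_Wren = 0.00751 / 0.01782 = 0.4214
β_Talbot = 0.02486 / 0.01782 = 1.3951
β_Ivers = 0.00853 / 0.01782 = 0.4787
β_P = Σ w_i β_i = 0.22×0.6375 + 0.23×0.9888 + 0.06×0.4214 + 0.18×1.3951 + 0.31×0.4787 = 0.7925
E(R_P) = R_f + β_P × MRP = 4.48% + 0.7925 × 8.77% = 11.43%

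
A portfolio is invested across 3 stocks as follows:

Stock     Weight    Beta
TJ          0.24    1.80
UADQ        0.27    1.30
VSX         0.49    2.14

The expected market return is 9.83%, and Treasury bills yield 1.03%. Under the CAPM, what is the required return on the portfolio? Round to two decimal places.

β_P = Σ w_i β_i = 0.24×1.80 + 0.27×1.30 + 0.49×2.14 = 1.8316
MRP = 9.83% − 1.03% = 8.80%
E(R_P) = R_f + β_P × MRP = 1.03% + 1.8316 × 8.80% = 17.15%

17.15%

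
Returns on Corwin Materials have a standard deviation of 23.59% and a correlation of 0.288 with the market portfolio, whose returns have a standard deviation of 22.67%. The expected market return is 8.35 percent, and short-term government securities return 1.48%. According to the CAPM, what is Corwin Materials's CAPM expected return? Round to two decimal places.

3.54%

β = ρ × σ_i / σ_m = 0.288 × 23.59% / 22.67% = 0.2997
MRP = 8.35% − 1.48% = 6.87%
E(R) = 1.48% + 0.2997 × 6.87% = 3.54%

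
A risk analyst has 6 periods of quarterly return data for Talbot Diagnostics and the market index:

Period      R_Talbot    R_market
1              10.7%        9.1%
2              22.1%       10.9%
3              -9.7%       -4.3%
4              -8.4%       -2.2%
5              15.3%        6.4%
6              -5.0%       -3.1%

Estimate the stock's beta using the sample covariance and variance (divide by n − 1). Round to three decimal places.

Mean R_i = (10.7 + 22.1 − 9.7 − 8.4 + 15.3 − 5.0) / 6 = 4.1667%
Mean R_m = (9.1 + 10.9 − 4.3 − 2.2 + 6.4 − 3.1) / 6 = 2.8000%
Σ(R_i − R̄_i)(R_m − R̄_m) = 441.8700  ⇒  Cov = 441.8700 / 5 = 88.3740
Σ(R_m − R̄_m)² = 228.4800  ⇒  Var(R_m) = 228.4800 / 5 = 45.6960
β = Cov / Var(R_m) = 88.3740 / 45.6960 = 1.9340

1.934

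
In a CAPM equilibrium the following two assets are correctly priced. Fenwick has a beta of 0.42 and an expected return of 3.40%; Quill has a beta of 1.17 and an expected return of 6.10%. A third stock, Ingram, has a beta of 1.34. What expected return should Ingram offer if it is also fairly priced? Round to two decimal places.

6.71%

MRP (SML slope) = (6.10% − 3.40%) / (1.17 − 0.42) = 2.70% / 0.75 = 3.6000%
R_f (intercept) = 3.40% − 0.42 × 3.6000% = 1.8880%
E(R_Ingram) = R_f + β × MRP = 1.8880% + 1.34 × 3.6000% = 6.71%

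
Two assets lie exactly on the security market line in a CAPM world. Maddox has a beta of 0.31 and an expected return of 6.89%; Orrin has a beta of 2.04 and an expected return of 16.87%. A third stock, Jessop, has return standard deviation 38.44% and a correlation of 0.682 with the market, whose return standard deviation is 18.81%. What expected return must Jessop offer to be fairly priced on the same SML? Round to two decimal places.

13.14%

MRP = (16.87% − 6.89%) / (2.04 − 0.31) = 5.7688%
R_f = 6.89% − 0.31 × 5.7688% = 5.1017%
β_Jessop = ρ·σ_i/σ_m = 0.682 × 38.44 / 18.81 = 1.3937
E(R_Jessop) = R_f + β × MRP = 5.1017% + 1.3937 × 5.7688% = 13.14%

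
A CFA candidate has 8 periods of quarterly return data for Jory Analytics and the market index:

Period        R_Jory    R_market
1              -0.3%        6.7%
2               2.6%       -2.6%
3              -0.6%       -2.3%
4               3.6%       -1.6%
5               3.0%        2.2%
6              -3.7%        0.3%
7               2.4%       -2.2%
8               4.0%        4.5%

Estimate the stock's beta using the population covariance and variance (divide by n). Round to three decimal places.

Mean R_i = (-0.3 + 2.6 − 0.6 + 3.6 + 3.0 − 3.7 + 2.4 + 4.0) / 8 = 1.3750%
Mean R_m = (6.7 − 2.6 − 2.3 − 1.6 + 2.2 + 0.3 − 2.2 + 4.5) / 8 = 0.6250%
Σ(R_i − R̄_i)(R_m − R̄_m) = -1.8150  ⇒  Cov = -1.8150 / 8 = -0.2269
Σ(R_m − R̄_m)² = 86.3950  ⇒  Var(R_m) = 86.3950 / 8 = 10.7994
β = Cov / Var(R_m) = -0.2269 / 10.7994 = -0.0210

-0.021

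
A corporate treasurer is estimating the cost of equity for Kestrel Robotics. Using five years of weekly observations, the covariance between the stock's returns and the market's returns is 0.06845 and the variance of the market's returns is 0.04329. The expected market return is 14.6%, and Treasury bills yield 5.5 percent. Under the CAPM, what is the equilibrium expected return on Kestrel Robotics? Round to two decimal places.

19.89%

β = Cov(R_i, R_m) / Var(R_m) = 0.06845 / 0.04329 = 1.5812
MRP = 14.6% − 5.5% = 9.10%
E(R) = R_f + β × MRP = 5.5% + 1.5812 × 9.1% = 19.89%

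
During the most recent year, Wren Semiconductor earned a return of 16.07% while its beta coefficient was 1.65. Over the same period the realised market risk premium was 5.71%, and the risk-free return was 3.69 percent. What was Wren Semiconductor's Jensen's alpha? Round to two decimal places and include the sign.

+2.96%

CAPM benchmark = R_f + β(R_m − R_f) = 3.69% + 1.65 × 5.71% = 13.1115%
α = actual − benchmark = 16.07% − 13.1115% = +2.96%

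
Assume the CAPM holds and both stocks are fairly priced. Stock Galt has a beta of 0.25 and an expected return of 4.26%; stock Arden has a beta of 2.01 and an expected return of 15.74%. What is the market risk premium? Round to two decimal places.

6.52%

Both satisfy E(R) = R_f + β·MRP, so the slope of the SML is
MRP = (15.74% − 4.26%) / (2.01 − 0.25) = 11.48% / 1.76 = 6.5227%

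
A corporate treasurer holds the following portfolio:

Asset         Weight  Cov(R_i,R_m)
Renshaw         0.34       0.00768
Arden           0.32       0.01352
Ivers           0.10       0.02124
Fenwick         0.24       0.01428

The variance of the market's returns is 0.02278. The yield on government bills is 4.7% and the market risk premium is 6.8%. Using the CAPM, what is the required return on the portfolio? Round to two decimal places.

β_Renshaw = 0.00768 / 0.02278 = 0.3371
β_Arden = 0.01352 / 0.02278 = 0.5935
β_Ivers = 0.02124 / 0.02278 = 0.9324
β_Fenwick = 0.01428 / 0.02278 = 0.6269
β_P = Σ w_i β_i = 0.34×0.3371 + 0.32×0.5935 + 0.10×0.9324 + 0.24×0.6269 = 0.5482
E(R_P) = R_f + β_P × MRP = 4.7% + 0.5482 × 6.8% = 8.43%

8.43%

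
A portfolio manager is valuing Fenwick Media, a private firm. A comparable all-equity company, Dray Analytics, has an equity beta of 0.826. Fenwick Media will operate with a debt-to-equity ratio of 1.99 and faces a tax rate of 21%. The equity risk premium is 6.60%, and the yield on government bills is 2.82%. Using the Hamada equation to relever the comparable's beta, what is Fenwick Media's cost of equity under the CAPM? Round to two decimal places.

β_L = β_U × [1 + (1 − t)(D/E)] = 0.826 × [1 + (1 − 0.21) × 1.99]
    = 0.826 × [1 + 0.79 × 1.99] = 0.826 × 2.5721 = 2.1246
E(R) = R_f + β_L × MRP = 2.82% + 2.1246 × 6.60% = 16.84%

16.84%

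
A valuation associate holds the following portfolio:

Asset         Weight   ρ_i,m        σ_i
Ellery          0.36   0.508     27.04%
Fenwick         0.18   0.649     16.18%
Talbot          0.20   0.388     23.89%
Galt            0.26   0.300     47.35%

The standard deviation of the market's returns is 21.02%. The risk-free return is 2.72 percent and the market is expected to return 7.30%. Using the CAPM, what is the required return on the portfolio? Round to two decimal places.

β_Ellery = 0.508 × 27.04% / 21.02% = 0.6535
β_Fenwick = 0.649 × 16.18% / 21.02% = 0.4996
β_Talbot = 0.388 × 23.89% / 21.02% = 0.4410
β_Galt = 0.300 × 47.35% / 21.02% = 0.6758
β_P = Σ w_i β_i = 0.36×0.6535 + 0.18×0.4996 + 0.20×0.4410 + 0.26×0.6758 = 0.5891
MRP = 7.30% − 2.72% = 4.58%
E(R_P) = R_f + β_P × MRP = 2.72% + 0.5891 × 4.58% = 5.42%

5.42%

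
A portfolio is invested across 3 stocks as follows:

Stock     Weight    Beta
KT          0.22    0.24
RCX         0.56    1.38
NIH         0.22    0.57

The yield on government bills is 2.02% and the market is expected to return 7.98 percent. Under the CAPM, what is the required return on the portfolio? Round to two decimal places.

β_P = Σ w_i β_i = 0.22×0.24 + 0.56×1.38 + 0.22×0.57 = 0.9510
MRP = 7.98% − 2.02% = 5.96%
E(R_P) = R_f + β_P × MRP = 2.02% + 0.9510 × 5.96% = 7.69%

7.69%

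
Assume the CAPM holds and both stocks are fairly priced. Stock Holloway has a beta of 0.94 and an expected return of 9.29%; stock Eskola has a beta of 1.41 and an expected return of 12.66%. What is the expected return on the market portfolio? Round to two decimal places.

Both satisfy E(R) = R_f + β·MRP, so the slope of the SML is
MRP = (12.66% − 9.29%) / (1.41 − 0.94) = 3.37% / 0.47 = 7.1702%
R_f = E(R_Holloway) − β_Holloway·MRP = 9.29% − 0.94 × 7.1702% = 2.5500%
E(R_m) = R_f + MRP = 2.5500% + 7.1702% = 9.72%

9.72%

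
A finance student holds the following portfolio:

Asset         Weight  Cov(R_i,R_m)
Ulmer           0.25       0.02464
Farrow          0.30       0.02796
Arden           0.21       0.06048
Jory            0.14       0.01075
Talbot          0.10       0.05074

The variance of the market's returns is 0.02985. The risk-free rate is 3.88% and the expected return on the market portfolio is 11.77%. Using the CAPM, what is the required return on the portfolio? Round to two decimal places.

β_Ulmer = 0.02464 / 0.02985 = 0.8255
β_Farrow = 0.02796 / 0.02985 = 0.9367
β_Arden = 0.06048 / 0.02985 = 2.0261
β_Jory = 0.01075 / 0.02985 = 0.3601
β_Talbot = 0.05074 / 0.02985 = 1.6998
β_P = Σ w_i β_i = 0.25×0.8255 + 0.30×0.9367 + 0.21×2.0261 + 0.14×0.3601 + 0.10×1.6998 = 1.1333
MRP = 11.77% − 3.88% = 7.89%
E(R_P) = R_f + β_P × MRP = 3.88% + 1.1333 × 7.89% = 12.82%

12.82%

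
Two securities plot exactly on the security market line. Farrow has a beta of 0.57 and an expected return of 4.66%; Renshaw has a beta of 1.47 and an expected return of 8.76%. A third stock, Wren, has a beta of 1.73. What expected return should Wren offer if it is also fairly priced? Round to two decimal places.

MRP (SML slope) = (8.76% − 4.66%) / (1.47 − 0.57) = 4.10% / 0.90 = 4.5556%
R_f (intercept) = 4.66% − 0.57 × 4.5556% = 2.0633%
E(R_Wren) = R_f + β × MRP = 2.0633% + 1.73 × 4.5556% = 9.94%

9.94%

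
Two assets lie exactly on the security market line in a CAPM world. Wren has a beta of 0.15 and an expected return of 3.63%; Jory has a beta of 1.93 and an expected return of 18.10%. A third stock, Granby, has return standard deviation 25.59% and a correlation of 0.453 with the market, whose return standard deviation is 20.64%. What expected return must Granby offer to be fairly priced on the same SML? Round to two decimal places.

6.98%

MRP = (18.10% − 3.63%) / (1.93 − 0.15) = 8.1292%
R_f = 3.63% − 0.15 × 8.1292% = 2.4106%
β_Granby = ρ·σ_i/σ_m = 0.453 × 25.59 / 20.64 = 0.5616
E(R_Granby) = R_f + β × MRP = 2.4106% + 0.5616 × 8.1292% = 6.98%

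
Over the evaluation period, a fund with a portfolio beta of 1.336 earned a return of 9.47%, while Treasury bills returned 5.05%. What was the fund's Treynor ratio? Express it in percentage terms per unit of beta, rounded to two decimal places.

3.31%

Treynor = (R_P − R_f) / β_P = (9.47% − 5.05%) / 1.3360 = 4.42% / 1.3360 = 3.31%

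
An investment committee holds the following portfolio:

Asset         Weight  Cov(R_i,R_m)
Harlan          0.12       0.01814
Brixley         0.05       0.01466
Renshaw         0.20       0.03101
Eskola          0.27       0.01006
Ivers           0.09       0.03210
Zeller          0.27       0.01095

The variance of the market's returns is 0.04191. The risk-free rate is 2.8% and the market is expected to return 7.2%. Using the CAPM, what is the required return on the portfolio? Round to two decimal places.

4.66%

β_Harlan = 0.01814 / 0.04191 = 0.4328
β_Brixley = 0.01466 / 0.04191 = 0.3498
β_Renshaw = 0.03101 / 0.04191 = 0.7399
β_Eskola = 0.01006 / 0.04191 = 0.2400
β_Ivers = 0.03210 / 0.04191 = 0.7659
β_Zeller = 0.01095 / 0.04191 = 0.2613
β_P = Σ w_i β_i = 0.12×0.4328 + 0.05×0.3498 + 0.20×0.7399 + 0.27×0.2400 + 0.09×0.7659 + 0.27×0.2613 = 0.4217
MRP = 7.2% − 2.8% = 4.40%
E(R_P) = R_f + β_P × MRP = 2.8% + 0.4217 × 4.4% = 4.66%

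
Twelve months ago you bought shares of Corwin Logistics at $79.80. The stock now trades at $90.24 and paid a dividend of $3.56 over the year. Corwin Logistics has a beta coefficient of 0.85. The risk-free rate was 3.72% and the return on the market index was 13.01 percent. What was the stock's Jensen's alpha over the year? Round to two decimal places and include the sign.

Realised HPR = (P1 + D1 − P0) / P0 = (90.24 + 3.56 − 79.80) / 79.80 = 14.00 / 79.80 = 17.5439%
MRP = 13.01% − 3.72% = 9.29%
CAPM required = R_f + β·MRP = 3.72% + 0.85 × 9.29% = 11.6165%
α = realised − required = 17.5439% − 11.6165% = +5.93%

+5.93%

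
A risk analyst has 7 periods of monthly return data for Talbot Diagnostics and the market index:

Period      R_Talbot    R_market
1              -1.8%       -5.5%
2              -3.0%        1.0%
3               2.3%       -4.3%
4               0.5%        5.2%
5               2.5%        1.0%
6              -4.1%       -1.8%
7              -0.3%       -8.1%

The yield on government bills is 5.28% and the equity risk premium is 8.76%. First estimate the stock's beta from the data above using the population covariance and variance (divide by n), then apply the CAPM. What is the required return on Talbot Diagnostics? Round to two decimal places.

5.63%

Mean R_i = (-1.8 − 3.0 + 2.3 + 0.5 + 2.5 − 4.1 − 0.3) / 7 = -0.5571%
Mean R_m = (-5.5 + 1.0 − 4.3 + 5.2 + 1.0 − 1.8 − 8.1) / 7 = -1.7857%
Σ(R_i − R̄_i)(R_m − R̄_m) = 4.9557  ⇒  Cov = 4.9557 / 7 = 0.7080
Σ(R_m − R̄_m)² = 124.3086  ⇒  Var(R_m) = 124.3086 / 7 = 17.7584
β = Cov / Var(R_m) = 0.7080 / 17.7584 = 0.0399
E(R) = R_f + β × MRP = 5.28% + 0.0399 × 8.76% = 5.63%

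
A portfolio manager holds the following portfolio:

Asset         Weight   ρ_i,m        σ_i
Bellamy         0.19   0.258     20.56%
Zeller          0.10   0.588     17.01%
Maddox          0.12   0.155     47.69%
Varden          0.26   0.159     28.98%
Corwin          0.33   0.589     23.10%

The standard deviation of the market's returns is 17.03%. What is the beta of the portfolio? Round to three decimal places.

0.504

β_Bellamy = 0.258 × 20.56% / 17.03% = 0.3115
β_Zeller = 0.588 × 17.01% / 17.03% = 0.5873
β_Maddox = 0.155 × 47.69% / 17.03% = 0.4341
β_Varden = 0.159 × 28.98% / 17.03% = 0.2706
β_Corwin = 0.589 × 23.10% / 17.03% = 0.7989
β_P = Σ w_i β_i = 0.19×0.3115 + 0.10×0.5873 + 0.12×0.4341 + 0.26×0.2706 + 0.33×0.7989 = 0.5040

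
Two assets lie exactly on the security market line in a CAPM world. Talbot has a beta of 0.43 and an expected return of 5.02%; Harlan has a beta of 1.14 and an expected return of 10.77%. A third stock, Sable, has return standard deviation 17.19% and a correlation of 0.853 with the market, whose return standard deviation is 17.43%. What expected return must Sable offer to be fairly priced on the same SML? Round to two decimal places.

8.35%

MRP = (10.77% − 5.02%) / (1.14 − 0.43) = 8.0986%
R_f = 5.02% − 0.43 × 8.0986% = 1.5376%
β_Sable = ρ·σ_i/σ_m = 0.853 × 17.19 / 17.43 = 0.8413
E(R_Sable) = R_f + β × MRP = 1.5376% + 0.8413 × 8.0986% = 8.35%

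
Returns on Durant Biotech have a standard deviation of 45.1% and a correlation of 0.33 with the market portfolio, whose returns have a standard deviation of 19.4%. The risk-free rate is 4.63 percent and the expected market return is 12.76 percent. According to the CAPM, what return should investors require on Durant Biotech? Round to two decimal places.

10.87%

β = ρ × σ_i / σ_m = 0.33 × 45.1% / 19.4% = 0.7672
MRP = 12.76% − 4.63% = 8.13%
E(R) = 4.63% + 0.7672 × 8.13% = 10.87%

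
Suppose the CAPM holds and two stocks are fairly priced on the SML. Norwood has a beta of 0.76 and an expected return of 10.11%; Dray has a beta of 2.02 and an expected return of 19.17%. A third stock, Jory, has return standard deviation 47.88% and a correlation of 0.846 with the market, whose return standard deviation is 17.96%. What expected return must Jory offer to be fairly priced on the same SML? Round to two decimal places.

MRP = (19.17% − 10.11%) / (2.02 − 0.76) = 7.1905%
R_f = 10.11% − 0.76 × 7.1905% = 4.6452%
β_Jory = ρ·σ_i/σ_m = 0.846 × 47.88 / 17.96 = 2.2554
E(R_Jory) = R_f + β × MRP = 4.6452% + 2.2554 × 7.1905% = 20.86%

20.86%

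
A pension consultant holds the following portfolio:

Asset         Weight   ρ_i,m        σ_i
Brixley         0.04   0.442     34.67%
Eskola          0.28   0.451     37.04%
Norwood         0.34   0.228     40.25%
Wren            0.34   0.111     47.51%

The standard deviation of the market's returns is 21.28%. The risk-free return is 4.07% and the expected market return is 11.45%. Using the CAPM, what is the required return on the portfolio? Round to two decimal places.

7.61%

β_Brixley = 0.442 × 34.67% / 21.28% = 0.7201
β_Eskola = 0.451 × 37.04% / 21.28% = 0.7850
β_Norwood = 0.228 × 40.25% / 21.28% = 0.4313
β_Wren = 0.111 × 47.51% / 21.28% = 0.2478
β_P = Σ w_i β_i = 0.04×0.7201 + 0.28×0.7850 + 0.34×0.4313 + 0.34×0.2478 = 0.4795
MRP = 11.45% − 4.07% = 7.38%
E(R_P) = R_f + β_P × MRP = 4.07% + 0.4795 × 7.38% = 7.61%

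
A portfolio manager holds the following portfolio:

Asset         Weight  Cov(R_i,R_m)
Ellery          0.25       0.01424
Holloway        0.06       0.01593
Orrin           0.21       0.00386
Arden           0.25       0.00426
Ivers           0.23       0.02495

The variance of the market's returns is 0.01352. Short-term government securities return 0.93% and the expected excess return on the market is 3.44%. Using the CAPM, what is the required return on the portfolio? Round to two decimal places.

β_Ellery = 0.01424 / 0.01352 = 1.0533
β_Holloway = 0.01593 / 0.01352 = 1.1783
β_Orrin = 0.00386 / 0.01352 = 0.2855
β_Arden = 0.00426 / 0.01352 = 0.3151
β_Ivers = 0.02495 / 0.01352 = 1.8454
β_P = Σ w_i β_i = 0.25×1.0533 + 0.06×1.1783 + 0.21×0.2855 + 0.25×0.3151 + 0.23×1.8454 = 0.8972
E(R_P) = R_f + β_P × MRP = 0.93% + 0.8972 × 3.44% = 4.02%

4.02%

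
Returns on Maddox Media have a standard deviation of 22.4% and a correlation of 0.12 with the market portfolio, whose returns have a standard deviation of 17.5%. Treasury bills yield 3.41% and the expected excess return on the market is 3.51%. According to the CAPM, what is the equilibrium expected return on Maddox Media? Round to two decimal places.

β = ρ × σ_i / σ_m = 0.12 × 22.4% / 17.5% = 0.1536
E(R) = 3.41% + 0.1536 × 3.51% = 3.95%

3.95%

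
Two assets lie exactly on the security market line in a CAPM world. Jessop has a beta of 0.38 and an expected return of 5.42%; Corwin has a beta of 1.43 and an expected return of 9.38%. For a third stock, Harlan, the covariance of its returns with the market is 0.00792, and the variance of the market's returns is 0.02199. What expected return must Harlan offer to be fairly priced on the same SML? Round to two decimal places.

5.35%

MRP = (9.38% − 5.42%) / (1.43 − 0.38) = 3.7714%
R_f = 5.42% − 0.38 × 3.7714% = 3.9869%
β_Harlan = Cov / Var(R_m) = 0.00792 / 0.02199 = 0.3602
E(R_Harlan) = R_f + β × MRP = 3.9869% + 0.3602 × 3.7714% = 5.35%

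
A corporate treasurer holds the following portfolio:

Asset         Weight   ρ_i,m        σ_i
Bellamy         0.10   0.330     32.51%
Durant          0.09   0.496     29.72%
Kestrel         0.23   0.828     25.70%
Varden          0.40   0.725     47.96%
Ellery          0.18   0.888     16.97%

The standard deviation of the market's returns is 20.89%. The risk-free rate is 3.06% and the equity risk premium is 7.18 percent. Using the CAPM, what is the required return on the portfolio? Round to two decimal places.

11.28%

β_Bellamy = 0.330 × 32.51% / 20.89% = 0.5136
β_Durant = 0.496 × 29.72% / 20.89% = 0.7057
β_Kestrel = 0.828 × 25.70% / 20.89% = 1.0187
β_Varden = 0.725 × 47.96% / 20.89% = 1.6645
β_Ellery = 0.888 × 16.97% / 20.89% = 0.7214
β_P = Σ w_i β_i = 0.10×0.5136 + 0.09×0.7057 + 0.23×1.0187 + 0.40×1.6645 + 0.18×0.7214 = 1.1448
E(R_P) = R_f + β_P × MRP = 3.06% + 1.1448 × 7.18% = 11.28%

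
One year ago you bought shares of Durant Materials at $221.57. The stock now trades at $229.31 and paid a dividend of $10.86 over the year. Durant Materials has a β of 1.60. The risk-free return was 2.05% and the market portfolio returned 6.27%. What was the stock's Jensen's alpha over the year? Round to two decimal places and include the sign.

-0.41%

Realised HPR = (P1 + D1 − P0) / P0 = (229.31 + 10.86 − 221.57) / 221.57 = 18.60 / 221.57 = 8.3946%
MRP = 6.27% − 2.05% = 4.22%
CAPM required = R_f + β·MRP = 2.05% + 1.60 × 4.22% = 8.8020%
α = realised − required = 8.3946% − 8.8020% = -0.41%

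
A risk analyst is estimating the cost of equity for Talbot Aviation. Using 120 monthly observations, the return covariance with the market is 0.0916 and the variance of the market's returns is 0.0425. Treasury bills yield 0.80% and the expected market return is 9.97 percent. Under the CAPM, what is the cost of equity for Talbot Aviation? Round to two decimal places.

β = Cov(R_i, R_m) / Var(R_m) = 0.0916 / 0.0425 = 2.1553
MRP = 9.97% − 0.80% = 9.17%
E(R) = R_f + β × MRP = 0.80% + 2.1553 × 9.17% = 20.56%

20.56%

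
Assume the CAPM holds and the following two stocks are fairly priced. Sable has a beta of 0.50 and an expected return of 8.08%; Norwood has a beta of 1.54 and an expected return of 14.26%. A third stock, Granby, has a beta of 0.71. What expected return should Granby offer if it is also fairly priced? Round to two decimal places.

MRP (SML slope) = (14.26% − 8.08%) / (1.54 − 0.50) = 6.18% / 1.04 = 5.9423%
R_f (intercept) = 8.08% − 0.50 × 5.9423% = 5.1089%
E(R_Granby) = R_f + β × MRP = 5.1089% + 0.71 × 5.9423% = 9.33%

9.33%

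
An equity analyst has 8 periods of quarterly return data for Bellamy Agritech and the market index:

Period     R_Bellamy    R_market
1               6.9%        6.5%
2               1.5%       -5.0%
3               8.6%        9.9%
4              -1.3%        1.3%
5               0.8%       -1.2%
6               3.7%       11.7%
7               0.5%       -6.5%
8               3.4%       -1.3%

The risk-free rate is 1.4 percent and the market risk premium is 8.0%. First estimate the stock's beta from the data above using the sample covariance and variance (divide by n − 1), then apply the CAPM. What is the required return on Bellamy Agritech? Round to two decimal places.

Mean R_i = (6.9 + 1.5 + 8.6 − 1.3 + 0.8 + 3.7 + 0.5 + 3.4) / 8 = 3.0125%
Mean R_m = (6.5 − 5.0 + 9.9 + 1.3 − 1.2 + 11.7 − 6.5 − 1.3) / 8 = 1.9250%
Σ(R_i − R̄_i)(R_m − R̄_m) = 109.0675  ⇒  Cov = 109.0675 / 7 = 15.5811
Σ(R_m − R̄_m)² = 319.5750  ⇒  Var(R_m) = 319.5750 / 7 = 45.6536
β = Cov / Var(R_m) = 15.5811 / 45.6536 = 0.3413
E(R) = R_f + β × MRP = 1.4% + 0.3413 × 8.0% = 4.13%

4.13%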